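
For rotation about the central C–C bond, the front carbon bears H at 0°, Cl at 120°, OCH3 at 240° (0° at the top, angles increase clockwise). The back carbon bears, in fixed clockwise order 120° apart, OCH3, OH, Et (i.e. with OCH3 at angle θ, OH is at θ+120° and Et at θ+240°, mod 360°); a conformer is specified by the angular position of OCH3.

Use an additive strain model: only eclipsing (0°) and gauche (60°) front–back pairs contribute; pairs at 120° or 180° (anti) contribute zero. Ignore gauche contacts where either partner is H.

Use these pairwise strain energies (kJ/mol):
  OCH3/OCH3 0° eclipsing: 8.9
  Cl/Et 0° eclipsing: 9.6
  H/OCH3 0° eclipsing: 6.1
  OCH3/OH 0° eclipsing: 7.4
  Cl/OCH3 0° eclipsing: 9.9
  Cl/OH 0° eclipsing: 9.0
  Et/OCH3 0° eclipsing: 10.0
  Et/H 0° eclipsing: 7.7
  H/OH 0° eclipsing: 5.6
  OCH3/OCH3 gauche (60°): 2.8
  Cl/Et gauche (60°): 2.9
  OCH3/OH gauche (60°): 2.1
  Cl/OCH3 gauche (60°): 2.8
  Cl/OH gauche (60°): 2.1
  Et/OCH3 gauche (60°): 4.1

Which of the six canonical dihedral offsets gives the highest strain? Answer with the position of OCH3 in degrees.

OCH3 at 0° (eclipsed): H–OCH3 eclipsed, Cl–OH eclipsed, OCH3–Et eclipsed; 6.1 + 9.0 + 10.0 = 25.1 kJ/mol.
OCH3 at 60° (staggered): Cl–OCH3 gauche, Cl–OH gauche, OCH3–OH gauche, OCH3–Et gauche; 2.8 + 2.1 + 2.1 + 4.1 = 11.1 kJ/mol.
OCH3 at 120° (eclipsed): H–Et eclipsed, Cl–OCH3 eclipsed, OCH3–OH eclipsed; 7.7 + 9.9 + 7.4 = 25.0 kJ/mol.
OCH3 at 180° (staggered): Cl–OCH3 gauche, Cl–Et gauche, OCH3–OCH3 gauche, OCH3–OH gauche; 2.8 + 2.9 + 2.8 + 2.1 = 10.6 kJ/mol.
OCH3 at 240° (eclipsed): H–OH eclipsed, Cl–Et eclipsed, OCH3–OCH3 eclipsed; 5.6 + 9.6 + 8.9 = 24.1 kJ/mol.
OCH3 at 300° (staggered): Cl–OH gauche, Cl–Et gauche, OCH3–OCH3 gauche, OCH3–Et gauche; 2.1 + 2.9 + 2.8 + 4.1 = 11.9 kJ/mol.
The maximum (25.1 kJ/mol) occurs with OCH3 at 0°.

0°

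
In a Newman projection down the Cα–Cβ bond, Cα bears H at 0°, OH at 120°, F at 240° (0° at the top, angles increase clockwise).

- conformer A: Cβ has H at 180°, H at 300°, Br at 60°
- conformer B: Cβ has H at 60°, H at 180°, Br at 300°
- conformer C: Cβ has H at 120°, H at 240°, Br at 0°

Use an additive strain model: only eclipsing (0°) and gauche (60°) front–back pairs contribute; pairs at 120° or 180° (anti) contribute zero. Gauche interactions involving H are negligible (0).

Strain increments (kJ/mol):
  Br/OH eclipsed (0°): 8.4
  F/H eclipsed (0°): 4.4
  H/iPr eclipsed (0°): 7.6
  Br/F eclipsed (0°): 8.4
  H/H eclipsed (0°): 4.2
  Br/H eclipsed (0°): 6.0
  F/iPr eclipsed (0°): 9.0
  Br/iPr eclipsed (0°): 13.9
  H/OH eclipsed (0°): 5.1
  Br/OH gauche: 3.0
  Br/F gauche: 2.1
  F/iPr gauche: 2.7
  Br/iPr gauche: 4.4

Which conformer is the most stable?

A (staggered): OH(120°)/Br(60°) gauche 3.0 → 3.0 kJ/mol.
B (staggered): F(240°)/Br(300°) gauche 2.1 → 2.1 kJ/mol.
C (eclipsed): H(0°)/Br(0°) eclipsed 6.0; OH(120°)/H(120°) eclipsed 5.1; F(240°)/H(240°) eclipsed 4.4 → 15.5 kJ/mol.
B has the lowest total (2.1 kJ/mol).

B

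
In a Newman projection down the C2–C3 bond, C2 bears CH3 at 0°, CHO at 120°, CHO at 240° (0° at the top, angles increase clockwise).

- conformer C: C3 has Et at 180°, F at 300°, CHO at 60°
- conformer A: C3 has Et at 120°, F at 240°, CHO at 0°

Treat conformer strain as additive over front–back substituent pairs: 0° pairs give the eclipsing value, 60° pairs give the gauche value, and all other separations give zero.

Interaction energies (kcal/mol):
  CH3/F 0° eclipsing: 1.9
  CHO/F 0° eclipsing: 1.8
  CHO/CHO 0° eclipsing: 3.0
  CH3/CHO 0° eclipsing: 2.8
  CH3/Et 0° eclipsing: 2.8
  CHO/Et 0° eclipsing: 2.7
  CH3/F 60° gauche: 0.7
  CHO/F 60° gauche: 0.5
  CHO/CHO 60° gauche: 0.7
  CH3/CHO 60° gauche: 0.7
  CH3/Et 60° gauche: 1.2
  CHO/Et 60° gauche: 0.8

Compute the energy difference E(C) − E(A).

-3.1 kcal/mol

C is staggered. CH3 at 0° is gauche with F at 300° (0.7); CH3 at 0° is gauche with CHO at 60° (0.7); CHO at 120° is gauche with Et at 180° (0.8); CHO at 120° is gauche with CHO at 60° (0.7); CHO at 240° is gauche with Et at 180° (0.8); CHO at 240° is gauche with F at 300° (0.5). Total 4.2 kcal/mol.
A is eclipsed. CH3 at 0° is eclipsed with CHO at 0° (2.8); CHO at 120° is eclipsed with Et at 120° (2.7); CHO at 240° is eclipsed with F at 240° (1.8). Total 7.3 kcal/mol.
E(C) − E(A) = 4.2 − 7.3 = -3.1 kcal/mol.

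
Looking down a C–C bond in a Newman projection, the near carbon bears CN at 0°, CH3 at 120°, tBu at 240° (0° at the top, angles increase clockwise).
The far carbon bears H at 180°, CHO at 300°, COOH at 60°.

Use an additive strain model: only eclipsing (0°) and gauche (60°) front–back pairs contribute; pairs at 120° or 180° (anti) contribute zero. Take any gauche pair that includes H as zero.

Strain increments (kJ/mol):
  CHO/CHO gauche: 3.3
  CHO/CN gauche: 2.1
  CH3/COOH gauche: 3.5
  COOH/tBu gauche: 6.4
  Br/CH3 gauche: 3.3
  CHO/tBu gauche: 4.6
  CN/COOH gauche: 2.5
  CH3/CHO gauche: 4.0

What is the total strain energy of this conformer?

This conformer (staggered): CN–CHO gauche, CN–COOH gauche, CH3–COOH gauche, tBu–CHO gauche; 2.1 + 2.5 + 3.5 + 4.6 = 12.7 kJ/mol.

12.7 kJ/mol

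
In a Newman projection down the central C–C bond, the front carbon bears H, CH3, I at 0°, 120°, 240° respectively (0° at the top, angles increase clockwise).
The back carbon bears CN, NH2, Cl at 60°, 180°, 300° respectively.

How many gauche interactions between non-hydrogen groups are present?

Non-H gauche pairs: CH3(120°)/CN(60°); CH3(120°)/NH2(180°); I(240°)/NH2(180°); I(240°)/Cl(300°) — 4 interactions.

4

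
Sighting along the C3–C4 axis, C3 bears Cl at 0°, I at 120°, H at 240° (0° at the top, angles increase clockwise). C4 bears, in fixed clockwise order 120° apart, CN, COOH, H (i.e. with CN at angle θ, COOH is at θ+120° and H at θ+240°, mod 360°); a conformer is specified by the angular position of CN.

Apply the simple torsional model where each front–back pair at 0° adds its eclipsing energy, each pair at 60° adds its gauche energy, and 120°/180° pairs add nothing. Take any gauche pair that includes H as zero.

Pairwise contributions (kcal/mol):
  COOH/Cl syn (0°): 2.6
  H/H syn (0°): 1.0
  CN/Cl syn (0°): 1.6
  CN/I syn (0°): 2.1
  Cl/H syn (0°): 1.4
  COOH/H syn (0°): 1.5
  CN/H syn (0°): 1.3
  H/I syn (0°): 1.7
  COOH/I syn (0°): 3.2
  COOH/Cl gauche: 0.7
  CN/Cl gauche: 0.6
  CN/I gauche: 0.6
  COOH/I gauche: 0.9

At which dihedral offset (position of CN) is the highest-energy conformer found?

0°

CN at 0° is eclipsed. Cl at 0° is eclipsed with CN at 0° (1.6); I at 120° is eclipsed with COOH at 120° (3.2); H at 240° is eclipsed with H at 240° (1.0). Total 5.8 kcal/mol.
CN at 60° is staggered. Cl at 0° is gauche with CN at 60° (0.6); I at 120° is gauche with CN at 60° (0.6); I at 120° is gauche with COOH at 180° (0.9). Total 2.1 kcal/mol.
CN at 120° is eclipsed. Cl at 0° is eclipsed with H at 0° (1.4); I at 120° is eclipsed with CN at 120° (2.1); H at 240° is eclipsed with COOH at 240° (1.5). Total 5.0 kcal/mol.
CN at 180° is staggered. Cl at 0° is gauche with COOH at 300° (0.7); I at 120° is gauche with CN at 180° (0.6). Total 1.3 kcal/mol.
CN at 240° is eclipsed. Cl at 0° is eclipsed with COOH at 0° (2.6); I at 120° is eclipsed with H at 120° (1.7); H at 240° is eclipsed with CN at 240° (1.3). Total 5.6 kcal/mol.
CN at 300° is staggered. Cl at 0° is gauche with CN at 300° (0.6); Cl at 0° is gauche with COOH at 60° (0.7); I at 120° is gauche with COOH at 60° (0.9). Total 2.2 kcal/mol.
The maximum (5.8 kcal/mol) occurs with CN at 0°.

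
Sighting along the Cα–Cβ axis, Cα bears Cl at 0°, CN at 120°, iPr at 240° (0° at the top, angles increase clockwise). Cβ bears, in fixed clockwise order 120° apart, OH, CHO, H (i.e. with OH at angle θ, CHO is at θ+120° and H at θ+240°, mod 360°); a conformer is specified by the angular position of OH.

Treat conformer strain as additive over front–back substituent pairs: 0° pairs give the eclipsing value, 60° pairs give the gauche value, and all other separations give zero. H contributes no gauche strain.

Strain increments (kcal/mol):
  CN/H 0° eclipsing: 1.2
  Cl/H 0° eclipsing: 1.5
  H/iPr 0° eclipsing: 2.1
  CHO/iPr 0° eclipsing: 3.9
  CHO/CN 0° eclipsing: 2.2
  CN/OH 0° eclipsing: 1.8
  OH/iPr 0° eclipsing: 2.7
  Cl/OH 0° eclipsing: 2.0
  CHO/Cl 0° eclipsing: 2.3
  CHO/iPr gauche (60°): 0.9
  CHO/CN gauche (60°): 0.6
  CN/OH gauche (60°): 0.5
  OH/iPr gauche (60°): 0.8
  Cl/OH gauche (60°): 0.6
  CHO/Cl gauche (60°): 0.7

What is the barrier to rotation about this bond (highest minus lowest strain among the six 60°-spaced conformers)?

4.6 kcal/mol

OH at 0° (eclipsed): Cl(0°)/OH(0°) eclipsed 2.0; CN(120°)/CHO(120°) eclipsed 2.2; iPr(240°)/H(240°) eclipsed 2.1 → 6.3 kcal/mol.
OH at 60° (staggered): Cl(0°)/OH(60°) gauche 0.6; CN(120°)/OH(60°) gauche 0.5; CN(120°)/CHO(180°) gauche 0.6; iPr(240°)/CHO(180°) gauche 0.9 → 2.6 kcal/mol.
OH at 120° (eclipsed): Cl(0°)/H(0°) eclipsed 1.5; CN(120°)/OH(120°) eclipsed 1.8; iPr(240°)/CHO(240°) eclipsed 3.9 → 7.2 kcal/mol.
OH at 180° (staggered): Cl(0°)/CHO(300°) gauche 0.7; CN(120°)/OH(180°) gauche 0.5; iPr(240°)/OH(180°) gauche 0.8; iPr(240°)/CHO(300°) gauche 0.9 → 2.9 kcal/mol.
OH at 240° (eclipsed): Cl(0°)/CHO(0°) eclipsed 2.3; CN(120°)/H(120°) eclipsed 1.2; iPr(240°)/OH(240°) eclipsed 2.7 → 6.2 kcal/mol.
OH at 300° (staggered): Cl(0°)/OH(300°) gauche 0.6; Cl(0°)/CHO(60°) gauche 0.7; CN(120°)/CHO(60°) gauche 0.6; iPr(240°)/OH(300°) gauche 0.8 → 2.7 kcal/mol.
Max at 120° (7.2 kcal/mol), min at 60° (2.6 kcal/mol); barrier = 4.6 kcal/mol.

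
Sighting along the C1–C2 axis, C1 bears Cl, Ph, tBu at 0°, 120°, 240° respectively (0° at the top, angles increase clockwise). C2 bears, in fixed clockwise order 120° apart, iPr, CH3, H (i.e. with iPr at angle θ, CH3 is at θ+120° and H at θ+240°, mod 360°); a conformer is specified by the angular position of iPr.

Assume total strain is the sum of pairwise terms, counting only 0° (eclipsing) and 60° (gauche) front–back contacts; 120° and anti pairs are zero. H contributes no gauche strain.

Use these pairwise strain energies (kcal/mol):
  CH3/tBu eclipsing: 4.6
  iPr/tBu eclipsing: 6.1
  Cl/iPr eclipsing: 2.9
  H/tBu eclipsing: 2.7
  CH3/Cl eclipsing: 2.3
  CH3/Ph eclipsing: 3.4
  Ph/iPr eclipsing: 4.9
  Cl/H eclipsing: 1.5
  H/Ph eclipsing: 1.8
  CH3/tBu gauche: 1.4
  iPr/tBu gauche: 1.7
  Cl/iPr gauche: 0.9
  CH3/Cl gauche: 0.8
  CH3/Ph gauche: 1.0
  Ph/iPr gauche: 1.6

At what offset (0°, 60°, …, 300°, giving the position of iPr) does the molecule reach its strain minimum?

iPr at 0° is eclipsed. Cl at 0° is eclipsed with iPr at 0° (2.9); Ph at 120° is eclipsed with CH3 at 120° (3.4); tBu at 240° is eclipsed with H at 240° (2.7). Total 9.0 kcal/mol.
iPr at 60° is staggered. Cl at 0° is gauche with iPr at 60° (0.9); Ph at 120° is gauche with iPr at 60° (1.6); Ph at 120° is gauche with CH3 at 180° (1.0); tBu at 240° is gauche with CH3 at 180° (1.4). Total 4.9 kcal/mol.
iPr at 120° is eclipsed. Cl at 0° is eclipsed with H at 0° (1.5); Ph at 120° is eclipsed with iPr at 120° (4.9); tBu at 240° is eclipsed with CH3 at 240° (4.6). Total 11.0 kcal/mol.
iPr at 180° is staggered. Cl at 0° is gauche with CH3 at 300° (0.8); Ph at 120° is gauche with iPr at 180° (1.6); tBu at 240° is gauche with iPr at 180° (1.7); tBu at 240° is gauche with CH3 at 300° (1.4). Total 5.5 kcal/mol.
iPr at 240° is eclipsed. Cl at 0° is eclipsed with CH3 at 0° (2.3); Ph at 120° is eclipsed with H at 120° (1.8); tBu at 240° is eclipsed with iPr at 240° (6.1). Total 10.2 kcal/mol.
iPr at 300° is staggered. Cl at 0° is gauche with iPr at 300° (0.9); Cl at 0° is gauche with CH3 at 60° (0.8); Ph at 120° is gauche with CH3 at 60° (1.0); tBu at 240° is gauche with iPr at 300° (1.7). Total 4.4 kcal/mol.
The minimum (4.4 kcal/mol) occurs with iPr at 300°.

300°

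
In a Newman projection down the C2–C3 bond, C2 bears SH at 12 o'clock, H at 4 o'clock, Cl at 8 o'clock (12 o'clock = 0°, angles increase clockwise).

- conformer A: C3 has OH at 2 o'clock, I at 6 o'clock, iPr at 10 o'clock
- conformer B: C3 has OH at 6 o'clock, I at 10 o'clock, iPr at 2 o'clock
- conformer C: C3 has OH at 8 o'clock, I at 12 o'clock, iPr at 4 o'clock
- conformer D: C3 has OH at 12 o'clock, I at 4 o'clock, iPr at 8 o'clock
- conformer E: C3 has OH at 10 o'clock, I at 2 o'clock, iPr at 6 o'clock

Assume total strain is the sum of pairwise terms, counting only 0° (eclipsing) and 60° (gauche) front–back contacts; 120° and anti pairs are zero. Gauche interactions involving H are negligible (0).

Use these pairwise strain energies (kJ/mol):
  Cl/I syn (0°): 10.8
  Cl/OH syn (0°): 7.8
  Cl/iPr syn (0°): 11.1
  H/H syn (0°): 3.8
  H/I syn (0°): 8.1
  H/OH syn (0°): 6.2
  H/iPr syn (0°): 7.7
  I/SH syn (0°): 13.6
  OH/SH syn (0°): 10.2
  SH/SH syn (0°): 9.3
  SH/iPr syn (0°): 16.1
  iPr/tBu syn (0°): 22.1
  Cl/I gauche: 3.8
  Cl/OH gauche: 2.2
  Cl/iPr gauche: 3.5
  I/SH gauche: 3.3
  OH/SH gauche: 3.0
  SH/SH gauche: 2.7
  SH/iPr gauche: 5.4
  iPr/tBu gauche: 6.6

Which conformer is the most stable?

A (staggered): SH(0°)/OH(60°) gauche 3.0; SH(0°)/iPr(300°) gauche 5.4; Cl(240°)/I(180°) gauche 3.8; Cl(240°)/iPr(300°) gauche 3.5 → 15.7 kJ/mol.
B (staggered): SH(0°)/I(300°) gauche 3.3; SH(0°)/iPr(60°) gauche 5.4; Cl(240°)/OH(180°) gauche 2.2; Cl(240°)/I(300°) gauche 3.8 → 14.7 kJ/mol.
C (eclipsed): SH(0°)/I(0°) eclipsed 13.6; H(120°)/iPr(120°) eclipsed 7.7; Cl(240°)/OH(240°) eclipsed 7.8 → 29.1 kJ/mol.
D (eclipsed): SH(0°)/OH(0°) eclipsed 10.2; H(120°)/I(120°) eclipsed 8.1; Cl(240°)/iPr(240°) eclipsed 11.1 → 29.4 kJ/mol.
E (staggered): SH(0°)/OH(300°) gauche 3.0; SH(0°)/I(60°) gauche 3.3; Cl(240°)/OH(300°) gauche 2.2; Cl(240°)/iPr(180°) gauche 3.5 → 12.0 kJ/mol.
E has the lowest total (12.0 kJ/mol).

E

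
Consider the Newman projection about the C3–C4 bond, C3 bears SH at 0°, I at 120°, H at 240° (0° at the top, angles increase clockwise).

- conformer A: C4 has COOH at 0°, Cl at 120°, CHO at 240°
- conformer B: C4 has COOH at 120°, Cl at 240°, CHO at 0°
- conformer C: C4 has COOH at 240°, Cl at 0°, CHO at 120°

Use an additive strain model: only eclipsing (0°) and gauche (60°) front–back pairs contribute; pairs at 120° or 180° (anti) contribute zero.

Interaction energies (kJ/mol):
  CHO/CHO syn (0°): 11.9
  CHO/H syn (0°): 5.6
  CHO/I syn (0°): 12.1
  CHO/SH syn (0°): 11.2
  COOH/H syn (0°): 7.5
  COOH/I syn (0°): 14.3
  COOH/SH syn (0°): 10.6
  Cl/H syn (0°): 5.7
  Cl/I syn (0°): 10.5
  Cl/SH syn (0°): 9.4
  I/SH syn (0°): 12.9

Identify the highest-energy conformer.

B

A is eclipsed. SH at 0° is eclipsed with COOH at 0° (10.6); I at 120° is eclipsed with Cl at 120° (10.5); H at 240° is eclipsed with CHO at 240° (5.6). Total 26.7 kJ/mol.
B is eclipsed. SH at 0° is eclipsed with CHO at 0° (11.2); I at 120° is eclipsed with COOH at 120° (14.3); H at 240° is eclipsed with Cl at 240° (5.7). Total 31.2 kJ/mol.
C is eclipsed. SH at 0° is eclipsed with Cl at 0° (9.4); I at 120° is eclipsed with CHO at 120° (12.1); H at 240° is eclipsed with COOH at 240° (7.5). Total 29.0 kJ/mol.
B has the highest total (31.2 kJ/mol).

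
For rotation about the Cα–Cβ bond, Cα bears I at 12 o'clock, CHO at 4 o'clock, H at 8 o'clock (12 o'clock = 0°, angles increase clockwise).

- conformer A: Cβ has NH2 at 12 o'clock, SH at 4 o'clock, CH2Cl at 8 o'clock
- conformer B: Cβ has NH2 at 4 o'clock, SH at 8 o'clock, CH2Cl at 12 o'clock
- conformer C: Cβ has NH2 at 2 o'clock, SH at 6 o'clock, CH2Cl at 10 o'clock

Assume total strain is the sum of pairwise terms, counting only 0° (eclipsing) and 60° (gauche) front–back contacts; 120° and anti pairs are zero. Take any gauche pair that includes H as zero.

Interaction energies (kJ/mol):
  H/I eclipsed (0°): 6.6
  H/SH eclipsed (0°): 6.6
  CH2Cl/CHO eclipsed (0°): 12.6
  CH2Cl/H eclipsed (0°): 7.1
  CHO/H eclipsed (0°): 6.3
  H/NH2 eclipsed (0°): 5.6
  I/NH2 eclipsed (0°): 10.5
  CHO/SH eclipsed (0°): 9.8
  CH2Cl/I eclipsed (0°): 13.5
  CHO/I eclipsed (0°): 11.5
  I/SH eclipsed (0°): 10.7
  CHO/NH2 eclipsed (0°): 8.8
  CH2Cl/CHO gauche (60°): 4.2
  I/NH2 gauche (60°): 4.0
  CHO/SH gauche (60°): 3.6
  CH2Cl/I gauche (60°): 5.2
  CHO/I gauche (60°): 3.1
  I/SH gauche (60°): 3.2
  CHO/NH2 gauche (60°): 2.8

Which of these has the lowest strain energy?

A is eclipsed. I at 0° is eclipsed with NH2 at 0° (10.5); CHO at 120° is eclipsed with SH at 120° (9.8); H at 240° is eclipsed with CH2Cl at 240° (7.1). Total 27.4 kJ/mol.
B is eclipsed. I at 0° is eclipsed with CH2Cl at 0° (13.5); CHO at 120° is eclipsed with NH2 at 120° (8.8); H at 240° is eclipsed with SH at 240° (6.6). Total 28.9 kJ/mol.
C is staggered. I at 0° is gauche with NH2 at 60° (4.0); I at 0° is gauche with CH2Cl at 300° (5.2); CHO at 120° is gauche with NH2 at 60° (2.8); CHO at 120° is gauche with SH at 180° (3.6). Total 15.6 kJ/mol.
C has the lowest total (15.6 kJ/mol).

C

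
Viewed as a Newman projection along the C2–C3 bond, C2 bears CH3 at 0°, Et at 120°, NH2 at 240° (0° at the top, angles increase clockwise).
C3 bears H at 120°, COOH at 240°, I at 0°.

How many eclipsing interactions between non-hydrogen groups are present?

Non-H eclipsing pairs: CH3(0°)/I(0°); NH2(240°)/COOH(240°) — 2 interactions.

2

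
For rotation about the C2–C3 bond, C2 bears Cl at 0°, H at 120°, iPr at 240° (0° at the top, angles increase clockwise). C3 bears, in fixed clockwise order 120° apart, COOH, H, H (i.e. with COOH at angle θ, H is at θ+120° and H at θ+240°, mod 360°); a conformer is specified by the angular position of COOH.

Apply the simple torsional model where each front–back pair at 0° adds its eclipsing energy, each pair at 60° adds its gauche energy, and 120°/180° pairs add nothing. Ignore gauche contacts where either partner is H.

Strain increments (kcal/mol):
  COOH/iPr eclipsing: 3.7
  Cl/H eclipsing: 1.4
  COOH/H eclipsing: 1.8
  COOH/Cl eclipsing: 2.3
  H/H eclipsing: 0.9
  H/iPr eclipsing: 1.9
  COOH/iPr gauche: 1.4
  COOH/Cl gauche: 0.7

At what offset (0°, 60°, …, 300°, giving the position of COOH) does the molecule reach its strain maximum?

COOH at 0° (eclipsed): Cl(0°)/COOH(0°) eclipsed 2.3; H(120°)/H(120°) eclipsed 0.9; iPr(240°)/H(240°) eclipsed 1.9 → 5.1 kcal/mol.
COOH at 60° (staggered): Cl(0°)/COOH(60°) gauche 0.7 → 0.7 kcal/mol.
COOH at 120° (eclipsed): Cl(0°)/H(0°) eclipsed 1.4; H(120°)/COOH(120°) eclipsed 1.8; iPr(240°)/H(240°) eclipsed 1.9 → 5.1 kcal/mol.
COOH at 180° (staggered): iPr(240°)/COOH(180°) gauche 1.4 → 1.4 kcal/mol.
COOH at 240° (eclipsed): Cl(0°)/H(0°) eclipsed 1.4; H(120°)/H(120°) eclipsed 0.9; iPr(240°)/COOH(240°) eclipsed 3.7 → 6.0 kcal/mol.
COOH at 300° (staggered): Cl(0°)/COOH(300°) gauche 0.7; iPr(240°)/COOH(300°) gauche 1.4 → 2.1 kcal/mol.
The maximum (6.0 kcal/mol) occurs with COOH at 240°.

240°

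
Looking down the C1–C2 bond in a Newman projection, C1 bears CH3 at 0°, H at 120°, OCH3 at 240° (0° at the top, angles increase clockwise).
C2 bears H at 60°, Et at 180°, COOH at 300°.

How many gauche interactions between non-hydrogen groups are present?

3

Non-H gauche pairs: CH3(0°)/COOH(300°); OCH3(240°)/Et(180°); OCH3(240°)/COOH(300°) — 3 interactions.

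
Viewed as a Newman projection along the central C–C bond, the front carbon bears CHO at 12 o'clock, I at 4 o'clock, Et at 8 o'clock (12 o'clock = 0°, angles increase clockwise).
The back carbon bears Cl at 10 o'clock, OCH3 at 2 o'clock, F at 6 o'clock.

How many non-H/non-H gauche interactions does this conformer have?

6

Non-H gauche pairs: CHO(0°)/Cl(300°); CHO(0°)/OCH3(60°); I(120°)/OCH3(60°); I(120°)/F(180°); Et(240°)/Cl(300°); Et(240°)/F(180°) — 6 interactions.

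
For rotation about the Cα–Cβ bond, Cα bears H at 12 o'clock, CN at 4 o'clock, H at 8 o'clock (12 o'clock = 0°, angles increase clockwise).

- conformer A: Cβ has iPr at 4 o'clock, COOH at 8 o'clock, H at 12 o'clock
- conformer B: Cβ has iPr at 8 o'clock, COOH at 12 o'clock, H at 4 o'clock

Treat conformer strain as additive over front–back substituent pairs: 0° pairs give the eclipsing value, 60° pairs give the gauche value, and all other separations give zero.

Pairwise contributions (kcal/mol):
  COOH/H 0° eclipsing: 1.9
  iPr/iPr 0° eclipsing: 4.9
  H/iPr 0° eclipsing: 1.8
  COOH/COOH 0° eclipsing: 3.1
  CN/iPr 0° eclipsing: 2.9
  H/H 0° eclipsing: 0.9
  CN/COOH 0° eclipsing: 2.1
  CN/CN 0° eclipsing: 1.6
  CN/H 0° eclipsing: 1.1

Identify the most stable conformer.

A (eclipsed): H–H eclipsed, CN–iPr eclipsed, H–COOH eclipsed; 0.9 + 2.9 + 1.9 = 5.7 kcal/mol.
B (eclipsed): H–COOH eclipsed, CN–H eclipsed, H–iPr eclipsed; 1.9 + 1.1 + 1.8 = 4.8 kcal/mol.
B has the lowest total (4.8 kcal/mol).

B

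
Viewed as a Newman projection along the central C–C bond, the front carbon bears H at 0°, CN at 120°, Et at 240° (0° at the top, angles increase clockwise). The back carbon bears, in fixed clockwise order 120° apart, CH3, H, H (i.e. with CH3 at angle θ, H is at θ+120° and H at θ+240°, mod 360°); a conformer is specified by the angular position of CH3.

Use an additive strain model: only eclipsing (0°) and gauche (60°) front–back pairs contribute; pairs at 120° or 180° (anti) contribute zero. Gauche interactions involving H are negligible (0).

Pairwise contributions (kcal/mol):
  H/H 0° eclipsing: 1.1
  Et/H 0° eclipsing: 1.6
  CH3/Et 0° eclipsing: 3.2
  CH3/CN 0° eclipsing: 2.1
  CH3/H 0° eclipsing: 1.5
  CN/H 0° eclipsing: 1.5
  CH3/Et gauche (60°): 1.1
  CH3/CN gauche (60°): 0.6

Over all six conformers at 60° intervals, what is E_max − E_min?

CH3 at 0° is eclipsed. H at 0° is eclipsed with CH3 at 0° (1.5); CN at 120° is eclipsed with H at 120° (1.5); Et at 240° is eclipsed with H at 240° (1.6). Total 4.6 kcal/mol.
CH3 at 60° is staggered. CN at 120° is gauche with CH3 at 60° (0.6). Total 0.6 kcal/mol.
CH3 at 120° is eclipsed. H at 0° is eclipsed with H at 0° (1.1); CN at 120° is eclipsed with CH3 at 120° (2.1); Et at 240° is eclipsed with H at 240° (1.6). Total 4.8 kcal/mol.
CH3 at 180° is staggered. CN at 120° is gauche with CH3 at 180° (0.6); Et at 240° is gauche with CH3 at 180° (1.1). Total 1.7 kcal/mol.
CH3 at 240° is eclipsed. H at 0° is eclipsed with H at 0° (1.1); CN at 120° is eclipsed with H at 120° (1.5); Et at 240° is eclipsed with CH3 at 240° (3.2). Total 5.8 kcal/mol.
CH3 at 300° is staggered. Et at 240° is gauche with CH3 at 300° (1.1). Total 1.1 kcal/mol.
Max at 240° (5.8 kcal/mol), min at 60° (0.6 kcal/mol); barrier = 5.2 kcal/mol.

5.2 kcal/mol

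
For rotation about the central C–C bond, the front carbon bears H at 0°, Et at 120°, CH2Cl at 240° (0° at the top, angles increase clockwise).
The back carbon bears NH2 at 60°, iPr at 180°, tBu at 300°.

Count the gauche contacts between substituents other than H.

Non-H gauche pairs: Et(120°)/NH2(60°); Et(120°)/iPr(180°); CH2Cl(240°)/iPr(180°); CH2Cl(240°)/tBu(300°) — 4 interactions.

4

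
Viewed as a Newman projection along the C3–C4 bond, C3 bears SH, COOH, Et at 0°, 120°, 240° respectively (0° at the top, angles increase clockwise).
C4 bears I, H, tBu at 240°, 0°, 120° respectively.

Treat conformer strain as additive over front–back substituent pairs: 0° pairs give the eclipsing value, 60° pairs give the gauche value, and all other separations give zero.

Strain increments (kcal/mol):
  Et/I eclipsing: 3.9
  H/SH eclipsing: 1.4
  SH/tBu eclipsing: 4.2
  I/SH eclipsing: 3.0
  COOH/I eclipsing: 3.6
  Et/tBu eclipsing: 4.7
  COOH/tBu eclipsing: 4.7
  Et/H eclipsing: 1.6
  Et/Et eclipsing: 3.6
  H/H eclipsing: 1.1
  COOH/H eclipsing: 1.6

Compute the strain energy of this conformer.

10.0 kcal/mol

This conformer is eclipsed. SH at 0° is eclipsed with H at 0° (1.4); COOH at 120° is eclipsed with tBu at 120° (4.7); Et at 240° is eclipsed with I at 240° (3.9). Total 10.0 kcal/mol.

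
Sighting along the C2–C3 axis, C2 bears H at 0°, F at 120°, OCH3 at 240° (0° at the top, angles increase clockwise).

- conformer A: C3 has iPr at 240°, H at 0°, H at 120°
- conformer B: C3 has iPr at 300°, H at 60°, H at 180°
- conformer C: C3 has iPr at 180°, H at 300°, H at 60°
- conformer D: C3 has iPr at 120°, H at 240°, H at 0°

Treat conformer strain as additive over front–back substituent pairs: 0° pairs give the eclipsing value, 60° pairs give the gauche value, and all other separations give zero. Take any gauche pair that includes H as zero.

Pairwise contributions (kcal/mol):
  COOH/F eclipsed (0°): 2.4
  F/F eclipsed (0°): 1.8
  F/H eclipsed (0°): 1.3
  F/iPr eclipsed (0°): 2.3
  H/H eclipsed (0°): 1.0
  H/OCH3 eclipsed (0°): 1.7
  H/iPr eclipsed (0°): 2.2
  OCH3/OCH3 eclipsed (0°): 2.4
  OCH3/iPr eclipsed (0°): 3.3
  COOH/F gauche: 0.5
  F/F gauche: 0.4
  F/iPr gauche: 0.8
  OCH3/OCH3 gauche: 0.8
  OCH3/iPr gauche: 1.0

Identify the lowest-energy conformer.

A (eclipsed): H(0°)/H(0°) eclipsed 1.0; F(120°)/H(120°) eclipsed 1.3; OCH3(240°)/iPr(240°) eclipsed 3.3 → 5.6 kcal/mol.
B (staggered): OCH3(240°)/iPr(300°) gauche 1.0 → 1.0 kcal/mol.
C (staggered): F(120°)/iPr(180°) gauche 0.8; OCH3(240°)/iPr(180°) gauche 1.0 → 1.8 kcal/mol.
D (eclipsed): H(0°)/H(0°) eclipsed 1.0; F(120°)/iPr(120°) eclipsed 2.3; OCH3(240°)/H(240°) eclipsed 1.7 → 5.0 kcal/mol.
B has the lowest total (1.0 kcal/mol).

B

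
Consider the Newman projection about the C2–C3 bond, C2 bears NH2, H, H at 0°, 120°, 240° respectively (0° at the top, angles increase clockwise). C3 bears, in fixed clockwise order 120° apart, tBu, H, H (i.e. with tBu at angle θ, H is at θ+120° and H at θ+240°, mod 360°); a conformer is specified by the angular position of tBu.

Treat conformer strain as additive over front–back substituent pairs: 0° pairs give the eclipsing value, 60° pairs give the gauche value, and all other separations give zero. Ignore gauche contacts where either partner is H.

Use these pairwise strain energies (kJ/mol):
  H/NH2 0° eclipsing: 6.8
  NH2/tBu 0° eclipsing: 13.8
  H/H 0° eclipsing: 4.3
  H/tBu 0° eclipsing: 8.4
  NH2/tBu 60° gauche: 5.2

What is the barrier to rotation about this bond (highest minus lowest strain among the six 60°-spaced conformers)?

22.4 kJ/mol

tBu at 0° (eclipsed): NH2(0°)/tBu(0°) eclipsed 13.8; H(120°)/H(120°) eclipsed 4.3; H(240°)/H(240°) eclipsed 4.3 → 22.4 kJ/mol.
tBu at 60° (staggered): NH2(0°)/tBu(60°) gauche 5.2 → 5.2 kJ/mol.
tBu at 120° (eclipsed): NH2(0°)/H(0°) eclipsed 6.8; H(120°)/tBu(120°) eclipsed 8.4; H(240°)/H(240°) eclipsed 4.3 → 19.5 kJ/mol.
tBu at 180° (staggered): no non-H gauche contacts → 0.0 kJ/mol.
tBu at 240° (eclipsed): NH2(0°)/H(0°) eclipsed 6.8; H(120°)/H(120°) eclipsed 4.3; H(240°)/tBu(240°) eclipsed 8.4 → 19.5 kJ/mol.
tBu at 300° (staggered): NH2(0°)/tBu(300°) gauche 5.2 → 5.2 kJ/mol.
Max at 0° (22.4 kJ/mol), min at 180° (0.0 kJ/mol); barrier = 22.4 kJ/mol.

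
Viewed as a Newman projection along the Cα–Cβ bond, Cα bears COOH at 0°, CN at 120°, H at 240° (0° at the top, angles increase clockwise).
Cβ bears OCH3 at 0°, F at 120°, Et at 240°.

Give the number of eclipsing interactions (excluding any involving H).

Non-H eclipsing pairs: COOH(0°)/OCH3(0°); CN(120°)/F(120°) — 2 interactions.

2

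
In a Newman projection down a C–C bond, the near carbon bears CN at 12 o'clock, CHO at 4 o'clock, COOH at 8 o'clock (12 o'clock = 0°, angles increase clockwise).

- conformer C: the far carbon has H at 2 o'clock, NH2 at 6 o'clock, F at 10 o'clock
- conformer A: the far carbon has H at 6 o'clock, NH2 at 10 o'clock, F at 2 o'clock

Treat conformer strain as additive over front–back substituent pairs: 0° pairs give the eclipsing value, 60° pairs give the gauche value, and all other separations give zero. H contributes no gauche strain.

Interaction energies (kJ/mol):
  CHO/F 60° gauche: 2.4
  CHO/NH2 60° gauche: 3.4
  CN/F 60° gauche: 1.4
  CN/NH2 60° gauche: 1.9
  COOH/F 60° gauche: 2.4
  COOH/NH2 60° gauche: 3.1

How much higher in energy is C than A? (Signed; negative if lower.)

+1.5 kJ/mol

C (staggered): CN–F gauche, CHO–NH2 gauche, COOH–NH2 gauche, COOH–F gauche; 1.4 + 3.4 + 3.1 + 2.4 = 10.3 kJ/mol.
A (staggered): CN–NH2 gauche, CN–F gauche, CHO–F gauche, COOH–NH2 gauche; 1.9 + 1.4 + 2.4 + 3.1 = 8.8 kJ/mol.
E(C) − E(A) = 10.3 − 8.8 = +1.5 kJ/mol.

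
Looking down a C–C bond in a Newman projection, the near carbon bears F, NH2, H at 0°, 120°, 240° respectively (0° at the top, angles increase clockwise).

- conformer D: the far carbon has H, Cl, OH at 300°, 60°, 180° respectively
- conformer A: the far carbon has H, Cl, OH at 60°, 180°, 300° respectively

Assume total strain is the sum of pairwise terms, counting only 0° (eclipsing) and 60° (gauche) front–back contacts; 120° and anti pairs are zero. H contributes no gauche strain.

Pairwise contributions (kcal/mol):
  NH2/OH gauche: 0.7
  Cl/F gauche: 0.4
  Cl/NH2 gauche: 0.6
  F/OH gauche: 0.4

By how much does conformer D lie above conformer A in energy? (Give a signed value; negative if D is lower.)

+0.7 kcal/mol

D is staggered. F at 0° is gauche with Cl at 60° (0.4); NH2 at 120° is gauche with Cl at 60° (0.6); NH2 at 120° is gauche with OH at 180° (0.7). Total 1.7 kcal/mol.
A is staggered. F at 0° is gauche with OH at 300° (0.4); NH2 at 120° is gauche with Cl at 180° (0.6). Total 1.0 kcal/mol.
E(D) − E(A) = 1.7 − 1.0 = +0.7 kcal/mol.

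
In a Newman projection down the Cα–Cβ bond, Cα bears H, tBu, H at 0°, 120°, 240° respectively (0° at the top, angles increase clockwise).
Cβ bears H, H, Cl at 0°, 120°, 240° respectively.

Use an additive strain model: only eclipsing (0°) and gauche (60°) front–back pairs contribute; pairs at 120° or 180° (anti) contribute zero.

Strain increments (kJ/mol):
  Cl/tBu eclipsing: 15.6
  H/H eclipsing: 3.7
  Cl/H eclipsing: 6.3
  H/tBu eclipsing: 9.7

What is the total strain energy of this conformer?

This conformer (eclipsed): H(0°)/H(0°) eclipsed 3.7; tBu(120°)/H(120°) eclipsed 9.7; H(240°)/Cl(240°) eclipsed 6.3 → 19.7 kJ/mol.

19.7 kJ/mol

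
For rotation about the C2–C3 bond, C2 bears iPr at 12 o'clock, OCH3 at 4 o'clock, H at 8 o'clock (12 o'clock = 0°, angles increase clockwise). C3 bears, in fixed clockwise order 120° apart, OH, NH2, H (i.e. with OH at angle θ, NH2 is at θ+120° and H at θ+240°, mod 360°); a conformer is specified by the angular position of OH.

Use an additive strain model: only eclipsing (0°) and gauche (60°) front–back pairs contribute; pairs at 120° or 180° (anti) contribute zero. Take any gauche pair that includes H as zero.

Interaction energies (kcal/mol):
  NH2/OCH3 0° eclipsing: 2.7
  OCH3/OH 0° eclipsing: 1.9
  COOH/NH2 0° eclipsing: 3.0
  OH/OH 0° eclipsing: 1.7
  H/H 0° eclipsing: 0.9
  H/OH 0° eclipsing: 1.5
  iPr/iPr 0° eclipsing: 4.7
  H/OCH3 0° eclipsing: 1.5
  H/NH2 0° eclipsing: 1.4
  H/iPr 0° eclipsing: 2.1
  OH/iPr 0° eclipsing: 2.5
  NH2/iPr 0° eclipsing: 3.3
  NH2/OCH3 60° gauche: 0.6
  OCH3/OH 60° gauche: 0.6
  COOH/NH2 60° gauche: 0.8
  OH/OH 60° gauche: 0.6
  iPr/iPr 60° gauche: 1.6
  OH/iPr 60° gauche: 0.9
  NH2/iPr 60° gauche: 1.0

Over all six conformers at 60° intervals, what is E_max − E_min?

OH at 0° (eclipsed): iPr–OH eclipsed, OCH3–NH2 eclipsed, H–H eclipsed; 2.5 + 2.7 + 0.9 = 6.1 kcal/mol.
OH at 60° (staggered): iPr–OH gauche, OCH3–OH gauche, OCH3–NH2 gauche; 0.9 + 0.6 + 0.6 = 2.1 kcal/mol.
OH at 120° (eclipsed): iPr–H eclipsed, OCH3–OH eclipsed, H–NH2 eclipsed; 2.1 + 1.9 + 1.4 = 5.4 kcal/mol.
OH at 180° (staggered): iPr–NH2 gauche, OCH3–OH gauche; 1.0 + 0.6 = 1.6 kcal/mol.
OH at 240° (eclipsed): iPr–NH2 eclipsed, OCH3–H eclipsed, H–OH eclipsed; 3.3 + 1.5 + 1.5 = 6.3 kcal/mol.
OH at 300° (staggered): iPr–OH gauche, iPr–NH2 gauche, OCH3–NH2 gauche; 0.9 + 1.0 + 0.6 = 2.5 kcal/mol.
Max at 240° (6.3 kcal/mol), min at 180° (1.6 kcal/mol); barrier = 4.7 kcal/mol.

4.7 kcal/mol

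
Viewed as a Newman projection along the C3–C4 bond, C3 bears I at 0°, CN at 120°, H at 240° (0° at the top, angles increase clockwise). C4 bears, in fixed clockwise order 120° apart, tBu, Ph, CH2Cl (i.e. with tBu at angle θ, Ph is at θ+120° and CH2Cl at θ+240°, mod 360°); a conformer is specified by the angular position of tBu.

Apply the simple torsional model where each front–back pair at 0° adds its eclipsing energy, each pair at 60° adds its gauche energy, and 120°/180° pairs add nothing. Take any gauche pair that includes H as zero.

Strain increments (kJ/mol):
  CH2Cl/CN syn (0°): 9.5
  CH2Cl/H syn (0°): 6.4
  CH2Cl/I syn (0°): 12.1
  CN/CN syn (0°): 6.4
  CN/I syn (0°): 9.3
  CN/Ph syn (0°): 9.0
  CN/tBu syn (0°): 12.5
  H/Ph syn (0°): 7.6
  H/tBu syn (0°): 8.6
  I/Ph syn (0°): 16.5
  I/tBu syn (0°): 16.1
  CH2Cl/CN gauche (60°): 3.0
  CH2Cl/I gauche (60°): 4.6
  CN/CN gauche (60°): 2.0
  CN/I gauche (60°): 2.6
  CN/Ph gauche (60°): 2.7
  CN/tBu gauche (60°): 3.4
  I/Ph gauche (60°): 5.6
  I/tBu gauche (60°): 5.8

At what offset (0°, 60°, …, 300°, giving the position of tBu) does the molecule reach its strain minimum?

60°

tBu at 0° (eclipsed): I–tBu eclipsed, CN–Ph eclipsed, H–CH2Cl eclipsed; 16.1 + 9.0 + 6.4 = 31.5 kJ/mol.
tBu at 60° (staggered): I–tBu gauche, I–CH2Cl gauche, CN–tBu gauche, CN–Ph gauche; 5.8 + 4.6 + 3.4 + 2.7 = 16.5 kJ/mol.
tBu at 120° (eclipsed): I–CH2Cl eclipsed, CN–tBu eclipsed, H–Ph eclipsed; 12.1 + 12.5 + 7.6 = 32.2 kJ/mol.
tBu at 180° (staggered): I–Ph gauche, I–CH2Cl gauche, CN–tBu gauche, CN–CH2Cl gauche; 5.6 + 4.6 + 3.4 + 3.0 = 16.6 kJ/mol.
tBu at 240° (eclipsed): I–Ph eclipsed, CN–CH2Cl eclipsed, H–tBu eclipsed; 16.5 + 9.5 + 8.6 = 34.6 kJ/mol.
tBu at 300° (staggered): I–tBu gauche, I–Ph gauche, CN–Ph gauche, CN–CH2Cl gauche; 5.8 + 5.6 + 2.7 + 3.0 = 17.1 kJ/mol.
The minimum (16.5 kJ/mol) occurs with tBu at 60°.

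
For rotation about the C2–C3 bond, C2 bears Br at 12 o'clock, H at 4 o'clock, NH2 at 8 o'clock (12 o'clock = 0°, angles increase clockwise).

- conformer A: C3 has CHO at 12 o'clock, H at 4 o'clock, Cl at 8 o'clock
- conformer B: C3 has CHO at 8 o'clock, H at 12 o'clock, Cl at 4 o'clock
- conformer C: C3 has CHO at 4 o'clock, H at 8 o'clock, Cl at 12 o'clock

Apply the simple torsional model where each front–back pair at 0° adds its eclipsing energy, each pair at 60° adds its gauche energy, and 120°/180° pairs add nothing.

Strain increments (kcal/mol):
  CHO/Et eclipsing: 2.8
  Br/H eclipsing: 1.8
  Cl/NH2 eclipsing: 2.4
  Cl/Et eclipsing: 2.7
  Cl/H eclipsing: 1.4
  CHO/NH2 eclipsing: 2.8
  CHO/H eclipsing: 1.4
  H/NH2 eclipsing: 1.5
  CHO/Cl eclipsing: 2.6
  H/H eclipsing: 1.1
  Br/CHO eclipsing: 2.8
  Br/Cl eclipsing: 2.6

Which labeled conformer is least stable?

A (eclipsed): Br–CHO eclipsed, H–H eclipsed, NH2–Cl eclipsed; 2.8 + 1.1 + 2.4 = 6.3 kcal/mol.
B (eclipsed): Br–H eclipsed, H–Cl eclipsed, NH2–CHO eclipsed; 1.8 + 1.4 + 2.8 = 6.0 kcal/mol.
C (eclipsed): Br–Cl eclipsed, H–CHO eclipsed, NH2–H eclipsed; 2.6 + 1.4 + 1.5 = 5.5 kcal/mol.
A has the highest total (6.3 kcal/mol).

A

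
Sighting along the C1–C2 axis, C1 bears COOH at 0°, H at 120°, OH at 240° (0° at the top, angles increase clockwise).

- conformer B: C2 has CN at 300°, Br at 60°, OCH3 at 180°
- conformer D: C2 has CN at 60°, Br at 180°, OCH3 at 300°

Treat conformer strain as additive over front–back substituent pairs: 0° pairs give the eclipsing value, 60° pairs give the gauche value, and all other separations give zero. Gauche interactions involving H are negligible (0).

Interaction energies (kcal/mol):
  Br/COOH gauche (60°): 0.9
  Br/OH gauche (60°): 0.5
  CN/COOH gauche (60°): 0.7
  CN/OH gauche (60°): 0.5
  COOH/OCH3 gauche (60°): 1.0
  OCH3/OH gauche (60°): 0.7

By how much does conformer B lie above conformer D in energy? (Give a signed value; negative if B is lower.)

-0.1 kcal/mol

B (staggered): COOH(0°)/CN(300°) gauche 0.7; COOH(0°)/Br(60°) gauche 0.9; OH(240°)/CN(300°) gauche 0.5; OH(240°)/OCH3(180°) gauche 0.7 → 2.8 kcal/mol.
D (staggered): COOH(0°)/CN(60°) gauche 0.7; COOH(0°)/OCH3(300°) gauche 1.0; OH(240°)/Br(180°) gauche 0.5; OH(240°)/OCH3(300°) gauche 0.7 → 2.9 kcal/mol.
E(B) − E(D) = 2.8 − 2.9 = -0.1 kcal/mol.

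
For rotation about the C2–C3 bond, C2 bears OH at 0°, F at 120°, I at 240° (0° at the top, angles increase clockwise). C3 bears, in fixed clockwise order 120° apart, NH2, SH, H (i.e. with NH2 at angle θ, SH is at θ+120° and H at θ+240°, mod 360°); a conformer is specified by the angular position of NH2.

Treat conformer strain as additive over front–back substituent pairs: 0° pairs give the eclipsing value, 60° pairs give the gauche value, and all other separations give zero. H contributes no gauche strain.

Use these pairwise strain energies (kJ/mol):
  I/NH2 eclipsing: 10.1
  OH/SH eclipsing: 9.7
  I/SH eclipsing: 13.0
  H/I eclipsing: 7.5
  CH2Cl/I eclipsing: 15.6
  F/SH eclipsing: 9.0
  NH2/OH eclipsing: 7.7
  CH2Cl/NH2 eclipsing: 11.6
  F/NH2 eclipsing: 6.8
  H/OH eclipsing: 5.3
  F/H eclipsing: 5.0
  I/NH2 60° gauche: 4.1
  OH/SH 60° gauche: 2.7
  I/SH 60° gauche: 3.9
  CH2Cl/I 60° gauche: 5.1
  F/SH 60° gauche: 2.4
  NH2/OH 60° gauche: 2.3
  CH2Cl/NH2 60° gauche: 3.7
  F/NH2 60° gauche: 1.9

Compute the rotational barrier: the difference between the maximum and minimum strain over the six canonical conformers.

NH2 at 0° (eclipsed): OH–NH2 eclipsed, F–SH eclipsed, I–H eclipsed; 7.7 + 9.0 + 7.5 = 24.2 kJ/mol.
NH2 at 60° (staggered): OH–NH2 gauche, F–NH2 gauche, F–SH gauche, I–SH gauche; 2.3 + 1.9 + 2.4 + 3.9 = 10.5 kJ/mol.
NH2 at 120° (eclipsed): OH–H eclipsed, F–NH2 eclipsed, I–SH eclipsed; 5.3 + 6.8 + 13.0 = 25.1 kJ/mol.
NH2 at 180° (staggered): OH–SH gauche, F–NH2 gauche, I–NH2 gauche, I–SH gauche; 2.7 + 1.9 + 4.1 + 3.9 = 12.6 kJ/mol.
NH2 at 240° (eclipsed): OH–SH eclipsed, F–H eclipsed, I–NH2 eclipsed; 9.7 + 5.0 + 10.1 = 24.8 kJ/mol.
NH2 at 300° (staggered): OH–NH2 gauche, OH–SH gauche, F–SH gauche, I–NH2 gauche; 2.3 + 2.7 + 2.4 + 4.1 = 11.5 kJ/mol.
Max at 120° (25.1 kJ/mol), min at 60° (10.5 kJ/mol); barrier = 14.6 kJ/mol.

14.6 kJ/mol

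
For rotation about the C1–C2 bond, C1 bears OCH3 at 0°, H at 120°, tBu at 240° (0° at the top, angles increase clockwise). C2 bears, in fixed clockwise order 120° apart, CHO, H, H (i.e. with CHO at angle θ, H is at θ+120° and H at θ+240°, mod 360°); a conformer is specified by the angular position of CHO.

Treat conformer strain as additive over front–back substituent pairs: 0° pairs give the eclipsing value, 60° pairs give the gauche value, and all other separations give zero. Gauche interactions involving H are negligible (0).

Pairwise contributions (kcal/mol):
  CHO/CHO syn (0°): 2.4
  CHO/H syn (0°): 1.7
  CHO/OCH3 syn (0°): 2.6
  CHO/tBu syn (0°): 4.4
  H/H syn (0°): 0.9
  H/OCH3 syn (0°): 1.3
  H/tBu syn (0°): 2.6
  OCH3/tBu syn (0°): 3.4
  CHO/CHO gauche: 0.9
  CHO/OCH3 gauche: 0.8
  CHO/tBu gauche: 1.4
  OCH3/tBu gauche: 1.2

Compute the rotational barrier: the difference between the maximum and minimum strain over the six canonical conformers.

CHO at 0° (eclipsed): OCH3(0°)/CHO(0°) eclipsed 2.6; H(120°)/H(120°) eclipsed 0.9; tBu(240°)/H(240°) eclipsed 2.6 → 6.1 kcal/mol.
CHO at 60° (staggered): OCH3(0°)/CHO(60°) gauche 0.8 → 0.8 kcal/mol.
CHO at 120° (eclipsed): OCH3(0°)/H(0°) eclipsed 1.3; H(120°)/CHO(120°) eclipsed 1.7; tBu(240°)/H(240°) eclipsed 2.6 → 5.6 kcal/mol.
CHO at 180° (staggered): tBu(240°)/CHO(180°) gauche 1.4 → 1.4 kcal/mol.
CHO at 240° (eclipsed): OCH3(0°)/H(0°) eclipsed 1.3; H(120°)/H(120°) eclipsed 0.9; tBu(240°)/CHO(240°) eclipsed 4.4 → 6.6 kcal/mol.
CHO at 300° (staggered): OCH3(0°)/CHO(300°) gauche 0.8; tBu(240°)/CHO(300°) gauche 1.4 → 2.2 kcal/mol.
Max at 240° (6.6 kcal/mol), min at 60° (0.8 kcal/mol); barrier = 5.8 kcal/mol.

5.8 kcal/mol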